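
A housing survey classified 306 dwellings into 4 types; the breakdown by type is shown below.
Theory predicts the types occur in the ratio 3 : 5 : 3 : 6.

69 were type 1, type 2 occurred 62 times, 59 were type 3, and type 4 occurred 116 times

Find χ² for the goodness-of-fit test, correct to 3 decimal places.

Ratio total = 17. Expected counts: 306×3/17 = 54, 306×5/17 = 90, 306×3/17 = 54, 306×6/17 = 108.
cat         O        E   (O−E)²/E
type 1     69       54     4.1667
type 2     62       90     8.7111
type 3     59       54     0.4630
type 4    116      108     0.5926
Sum = 13.933

13.933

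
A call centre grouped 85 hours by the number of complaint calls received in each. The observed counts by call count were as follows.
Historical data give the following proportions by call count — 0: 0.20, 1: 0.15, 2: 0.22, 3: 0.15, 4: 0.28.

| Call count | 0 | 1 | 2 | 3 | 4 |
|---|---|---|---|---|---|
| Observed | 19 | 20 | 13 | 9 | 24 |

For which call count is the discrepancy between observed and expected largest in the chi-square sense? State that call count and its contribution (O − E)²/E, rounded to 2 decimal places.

1, 4.12

Expected counts E_i = n·p_i: 85×0.20 = 17, 85×0.15 = 12.75, 85×0.22 = 18.7, 85×0.15 = 12.75, 85×0.28 = 23.8.
cat         O        E   (O−E)²/E
0          19       17      0.235
1          20    12.75      4.123
2          13     18.7      1.737
3           9    12.75      1.103
4          24     23.8      0.002
The largest term is for 1: 4.12.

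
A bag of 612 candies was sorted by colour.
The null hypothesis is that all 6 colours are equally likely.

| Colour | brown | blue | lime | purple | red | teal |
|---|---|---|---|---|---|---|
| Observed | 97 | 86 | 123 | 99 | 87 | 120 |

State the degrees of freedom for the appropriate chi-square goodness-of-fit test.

5

There are k = 6 categories and no parameters were estimated from the data, so df = 6 − 1 = 5.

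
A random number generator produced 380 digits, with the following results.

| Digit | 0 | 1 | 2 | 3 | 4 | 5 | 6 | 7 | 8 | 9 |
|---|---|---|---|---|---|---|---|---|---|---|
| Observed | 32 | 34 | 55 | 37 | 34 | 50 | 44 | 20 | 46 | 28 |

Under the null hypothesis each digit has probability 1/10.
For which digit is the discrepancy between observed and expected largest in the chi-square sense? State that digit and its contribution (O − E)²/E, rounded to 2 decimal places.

7, 8.53

Under H₀ each category has probability 1/10, so each expected count is 380/10 = 38.
0: (32 − 38)²/38 = 36/38 = 0.947
1: (34 − 38)²/38 = 16/38 = 0.421
2: (55 − 38)²/38 = 289/38 = 7.605
3: (37 − 38)²/38 = 1/38 = 0.026
4: (34 − 38)²/38 = 16/38 = 0.421
5: (50 − 38)²/38 = 144/38 = 3.789
6: (44 − 38)²/38 = 36/38 = 0.947
7: (20 − 38)²/38 = 324/38 = 8.526
8: (46 − 38)²/38 = 64/38 = 1.684
9: (28 − 38)²/38 = 100/38 = 2.632
The largest term is for 7: 8.53.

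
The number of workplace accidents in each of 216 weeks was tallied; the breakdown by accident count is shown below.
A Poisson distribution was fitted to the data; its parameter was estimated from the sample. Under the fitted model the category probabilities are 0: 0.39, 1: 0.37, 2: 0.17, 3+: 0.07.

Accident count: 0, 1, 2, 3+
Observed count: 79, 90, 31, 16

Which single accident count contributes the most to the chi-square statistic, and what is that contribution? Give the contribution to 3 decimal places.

1, 1.271

Expected counts E_i = n·p_i: 216×0.39 = 84.24, 216×0.37 = 79.92, 216×0.17 = 36.72, 216×0.07 = 15.12.
χ² = (79−84.24)²/84.24 + (90−79.92)²/79.92 + (31−36.72)²/36.72 + (16−15.12)²/15.12
   = 0.3259 + 1.2714 + 0.8910 + 0.0512
The largest term is for 1: 1.271.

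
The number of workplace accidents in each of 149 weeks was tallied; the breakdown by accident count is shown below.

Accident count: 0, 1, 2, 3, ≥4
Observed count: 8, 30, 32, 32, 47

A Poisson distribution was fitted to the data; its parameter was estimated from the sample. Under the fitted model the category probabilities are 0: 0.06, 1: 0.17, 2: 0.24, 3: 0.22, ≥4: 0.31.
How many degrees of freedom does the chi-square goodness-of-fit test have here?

There are k = 5 categories and 1 parameter estimated from the data, so df = 5 − 1 − 1 = 3.

3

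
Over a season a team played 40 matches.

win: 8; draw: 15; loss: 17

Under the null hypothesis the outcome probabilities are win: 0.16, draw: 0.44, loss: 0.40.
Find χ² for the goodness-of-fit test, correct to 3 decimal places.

0.847

Expected counts E_i = n·p_i: 40×0.16 = 6.4, 40×0.44 = 17.6, 40×0.40 = 16.
χ² = (8−6.4)²/6.4 + (15−17.6)²/17.6 + (17−16)²/16
   = 0.4000 + 0.3841 + 0.0625
Sum = 0.847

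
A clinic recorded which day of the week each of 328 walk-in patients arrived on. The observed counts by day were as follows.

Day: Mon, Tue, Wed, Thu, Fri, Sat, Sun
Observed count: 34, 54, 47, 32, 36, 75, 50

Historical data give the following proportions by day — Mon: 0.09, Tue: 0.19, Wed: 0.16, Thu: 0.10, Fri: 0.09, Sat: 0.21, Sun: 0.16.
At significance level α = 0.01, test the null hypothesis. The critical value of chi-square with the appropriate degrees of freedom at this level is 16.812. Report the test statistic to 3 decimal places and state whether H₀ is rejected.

4.466; do not reject

Expected counts E_i = n·p_i: 328×0.09 = 29.52, 328×0.19 = 62.32, 328×0.16 = 52.48, 328×0.10 = 32.8, 328×0.09 = 29.52, 328×0.21 = 68.88, 328×0.16 = 52.48.
cat         O        E   (O−E)²/E
Mon        34    29.52     0.6799
Tue        54    62.32     1.1108
Wed        47    52.48     0.5722
Thu        32     32.8     0.0195
Fri        36    29.52     1.4224
Sat        75    68.88     0.5438
Sun        50    52.48     0.1172
Sum = 4.466
df = 6. Since 4.466 < 16.812, we do not reject H₀.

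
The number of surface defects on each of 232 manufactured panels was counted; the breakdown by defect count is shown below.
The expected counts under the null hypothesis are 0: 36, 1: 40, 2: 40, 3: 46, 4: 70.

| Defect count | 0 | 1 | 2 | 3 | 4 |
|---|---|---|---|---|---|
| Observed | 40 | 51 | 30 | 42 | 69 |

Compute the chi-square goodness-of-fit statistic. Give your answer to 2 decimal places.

6.33

cat         O        E   (O−E)²/E
0          40       36      0.444
1          51       40      3.025
2          30       40      2.500
3          42       46      0.348
4          69       70      0.014
Sum = 6.33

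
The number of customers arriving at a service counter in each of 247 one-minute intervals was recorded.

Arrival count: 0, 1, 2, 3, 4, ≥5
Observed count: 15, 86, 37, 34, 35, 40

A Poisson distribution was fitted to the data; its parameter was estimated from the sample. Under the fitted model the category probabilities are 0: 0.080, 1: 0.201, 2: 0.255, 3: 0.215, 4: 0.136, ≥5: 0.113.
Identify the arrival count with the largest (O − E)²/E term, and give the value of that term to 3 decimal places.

Expected counts E_i = n·p_i: 247×0.080 = 19.76, 247×0.201 = 49.647, 247×0.255 = 62.985, 247×0.215 = 53.105, 247×0.136 = 33.592, 247×0.113 = 27.911.
0: (15 − 19.76)²/19.76 = 22.6576/19.76 = 1.1466
1: (86 − 49.647)²/49.647 = 1321.540609/49.647 = 26.6187
2: (37 − 62.985)²/62.985 = 675.220225/62.985 = 10.7203
3: (34 − 53.105)²/53.105 = 365.001025/53.105 = 6.8732
4: (35 − 33.592)²/33.592 = 1.982464/33.592 = 0.0590
≥5: (40 − 27.911)²/27.911 = 146.143921/27.911 = 5.2361
The largest term is for 1: 26.619.

1, 26.619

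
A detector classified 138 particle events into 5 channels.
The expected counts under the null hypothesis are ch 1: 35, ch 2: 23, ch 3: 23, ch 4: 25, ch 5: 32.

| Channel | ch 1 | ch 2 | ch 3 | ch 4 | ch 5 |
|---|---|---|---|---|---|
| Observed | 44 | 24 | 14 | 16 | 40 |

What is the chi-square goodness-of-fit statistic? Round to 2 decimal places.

11.12

cat         O        E   (O−E)²/E
ch 1       44       35      2.314
ch 2       24       23      0.043
ch 3       14       23      3.522
ch 4       16       25      3.240
ch 5       40       32      2.000
Sum = 11.12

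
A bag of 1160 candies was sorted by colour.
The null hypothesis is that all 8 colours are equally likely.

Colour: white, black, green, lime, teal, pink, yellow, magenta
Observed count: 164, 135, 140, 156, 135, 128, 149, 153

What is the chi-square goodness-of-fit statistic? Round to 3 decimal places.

7.421

Expected count for each of the 8 categories: 1160/8 = 145.
cat          O        E   (O−E)²/E
white      164      145     2.4897
black      135      145     0.6897
green      140      145     0.1724
lime       156      145     0.8345
teal       135      145     0.6897
pink       128      145     1.9931
yellow     149      145     0.1103
magenta    153      145     0.4414
Sum = 7.421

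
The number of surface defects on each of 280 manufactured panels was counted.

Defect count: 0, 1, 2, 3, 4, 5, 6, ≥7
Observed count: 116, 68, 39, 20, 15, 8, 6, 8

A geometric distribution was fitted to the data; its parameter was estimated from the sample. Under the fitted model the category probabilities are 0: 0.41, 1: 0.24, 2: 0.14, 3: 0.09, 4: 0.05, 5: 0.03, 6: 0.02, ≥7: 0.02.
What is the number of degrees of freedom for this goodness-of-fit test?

There are k = 8 categories and 1 parameter estimated from the data, so df = 8 − 1 − 1 = 6.

6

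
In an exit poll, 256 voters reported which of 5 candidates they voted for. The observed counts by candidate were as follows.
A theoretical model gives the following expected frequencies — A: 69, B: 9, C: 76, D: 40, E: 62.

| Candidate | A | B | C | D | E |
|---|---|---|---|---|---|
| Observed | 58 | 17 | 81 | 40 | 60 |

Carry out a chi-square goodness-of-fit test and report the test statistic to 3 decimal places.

9.258

χ² = (58−69)²/69 + (17−9)²/9 + (81−76)²/76 + (40−40)²/40 + (60−62)²/62
   = 1.7536 + 7.1111 + 0.3289 + 0.0000 + 0.0645
Sum = 9.258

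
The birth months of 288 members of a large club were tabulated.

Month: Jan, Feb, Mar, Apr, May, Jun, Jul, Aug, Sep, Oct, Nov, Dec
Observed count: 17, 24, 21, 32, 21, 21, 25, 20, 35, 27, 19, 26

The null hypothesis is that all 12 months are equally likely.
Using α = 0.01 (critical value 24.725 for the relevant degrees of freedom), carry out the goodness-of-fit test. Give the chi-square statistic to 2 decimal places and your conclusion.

13.17; do not reject

Expected count for each of the 12 categories: 288/12 = 24.
Jan: (17 − 24)²/24 = 49/24 = 2.042
Feb: (24 − 24)²/24 = 0/24 = 0.000
Mar: (21 − 24)²/24 = 9/24 = 0.375
Apr: (32 − 24)²/24 = 64/24 = 2.667
May: (21 − 24)²/24 = 9/24 = 0.375
Jun: (21 − 24)²/24 = 9/24 = 0.375
Jul: (25 − 24)²/24 = 1/24 = 0.042
Aug: (20 − 24)²/24 = 16/24 = 0.667
Sep: (35 − 24)²/24 = 121/24 = 5.042
Oct: (27 − 24)²/24 = 9/24 = 0.375
Nov: (19 − 24)²/24 = 25/24 = 1.042
Dec: (26 − 24)²/24 = 4/24 = 0.167
Sum = 13.17
df = 11. Since 13.17 < 24.725, we do not reject H₀.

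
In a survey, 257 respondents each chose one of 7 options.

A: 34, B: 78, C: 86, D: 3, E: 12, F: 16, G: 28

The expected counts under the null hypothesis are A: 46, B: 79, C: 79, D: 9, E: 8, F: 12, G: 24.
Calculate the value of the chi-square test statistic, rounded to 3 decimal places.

11.763

A: (34 − 46)²/46 = 144/46 = 3.1304
B: (78 − 79)²/79 = 1/79 = 0.0127
C: (86 − 79)²/79 = 49/79 = 0.6203
D: (3 − 9)²/9 = 36/9 = 4.0000
E: (12 − 8)²/8 = 16/8 = 2.0000
F: (16 − 12)²/12 = 16/12 = 1.3333
G: (28 − 24)²/24 = 16/24 = 0.6667
Sum = 11.763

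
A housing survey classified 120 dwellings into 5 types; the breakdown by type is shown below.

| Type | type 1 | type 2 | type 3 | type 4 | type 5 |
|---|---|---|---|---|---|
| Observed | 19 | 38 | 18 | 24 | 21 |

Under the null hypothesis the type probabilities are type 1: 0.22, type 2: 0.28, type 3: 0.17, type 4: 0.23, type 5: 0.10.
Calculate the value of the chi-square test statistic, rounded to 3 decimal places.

10.152

Expected counts E_i = n·p_i: 120×0.22 = 26.4, 120×0.28 = 33.6, 120×0.17 = 20.4, 120×0.23 = 27.6, 120×0.10 = 12.
cat         O        E   (O−E)²/E
type 1     19     26.4     2.0742
type 2     38     33.6     0.5762
type 3     18     20.4     0.2824
type 4     24     27.6     0.4696
type 5     21       12     6.7500
Sum = 10.152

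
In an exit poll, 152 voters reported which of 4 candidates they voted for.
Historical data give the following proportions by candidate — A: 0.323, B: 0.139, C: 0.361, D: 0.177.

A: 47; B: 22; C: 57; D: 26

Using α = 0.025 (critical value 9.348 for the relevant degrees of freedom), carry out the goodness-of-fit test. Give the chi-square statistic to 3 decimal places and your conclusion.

0.238; do not reject

Expected counts E_i = n·p_i: 152×0.323 = 49.096, 152×0.139 = 21.128, 152×0.361 = 54.872, 152×0.177 = 26.904.
χ² = (47−49.096)²/49.096 + (22−21.128)²/21.128 + (57−54.872)²/54.872 + (26−26.904)²/26.904
   = 0.0895 + 0.0360 + 0.0825 + 0.0304
Sum = 0.238
df = 3. Since 0.238 < 9.348, we do not reject H₀.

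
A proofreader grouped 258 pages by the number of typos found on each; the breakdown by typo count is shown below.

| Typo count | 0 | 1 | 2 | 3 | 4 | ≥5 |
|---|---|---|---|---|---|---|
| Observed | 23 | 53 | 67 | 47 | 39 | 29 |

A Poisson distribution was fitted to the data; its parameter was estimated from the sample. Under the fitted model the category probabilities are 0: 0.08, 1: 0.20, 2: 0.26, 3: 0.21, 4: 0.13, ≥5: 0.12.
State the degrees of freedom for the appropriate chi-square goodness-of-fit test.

4

There are k = 6 categories and 1 parameter estimated from the data, so df = 6 − 1 − 1 = 4.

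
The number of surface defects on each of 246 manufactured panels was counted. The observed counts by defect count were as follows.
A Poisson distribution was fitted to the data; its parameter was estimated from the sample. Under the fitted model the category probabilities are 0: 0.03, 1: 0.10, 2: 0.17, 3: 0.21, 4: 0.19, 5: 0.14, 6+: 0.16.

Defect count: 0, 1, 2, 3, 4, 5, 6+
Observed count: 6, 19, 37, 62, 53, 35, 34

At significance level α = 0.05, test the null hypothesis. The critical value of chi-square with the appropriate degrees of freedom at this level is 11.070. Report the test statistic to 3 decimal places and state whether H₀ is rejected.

Expected counts E_i = n·p_i: 246×0.03 = 7.38, 246×0.10 = 24.6, 246×0.17 = 41.82, 246×0.21 = 51.66, 246×0.19 = 46.74, 246×0.14 = 34.44, 246×0.16 = 39.36.
χ² = (6−7.38)²/7.38 + (19−24.6)²/24.6 + (37−41.82)²/41.82 + (62−51.66)²/51.66 + (53−46.74)²/46.74 + (35−34.44)²/34.44 + (34−39.36)²/39.36
   = 0.2580 + 1.2748 + 0.5555 + 2.0696 + 0.8384 + 0.0091 + 0.7299
Sum = 5.735
df = 5. Since 5.735 < 11.070, we do not reject H₀.

5.735; do not reject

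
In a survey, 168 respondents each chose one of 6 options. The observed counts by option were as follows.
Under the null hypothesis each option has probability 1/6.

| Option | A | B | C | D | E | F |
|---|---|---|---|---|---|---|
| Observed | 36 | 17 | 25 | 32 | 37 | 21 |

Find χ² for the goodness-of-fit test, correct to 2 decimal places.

Under H₀ each category has probability 1/6, so each expected count is 168/6 = 28.
cat         O        E   (O−E)²/E
A          36       28      2.286
B          17       28      4.321
C          25       28      0.321
D          32       28      0.571
E          37       28      2.893
F          21       28      1.750
Sum = 12.14

12.14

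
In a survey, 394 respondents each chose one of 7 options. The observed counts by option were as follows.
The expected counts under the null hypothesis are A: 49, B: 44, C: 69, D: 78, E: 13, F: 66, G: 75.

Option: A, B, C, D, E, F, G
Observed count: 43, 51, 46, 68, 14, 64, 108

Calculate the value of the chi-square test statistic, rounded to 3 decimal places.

cat         O        E   (O−E)²/E
A          43       49     0.7347
B          51       44     1.1136
C          46       69     7.6667
D          68       78     1.2821
E          14       13     0.0769
F          64       66     0.0606
G         108       75    14.5200
Sum = 25.455

25.455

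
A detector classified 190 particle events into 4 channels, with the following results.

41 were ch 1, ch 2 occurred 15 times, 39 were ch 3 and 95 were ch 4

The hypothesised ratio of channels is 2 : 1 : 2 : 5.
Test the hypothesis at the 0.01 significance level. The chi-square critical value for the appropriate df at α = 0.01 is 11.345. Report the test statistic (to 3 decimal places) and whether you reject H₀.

Ratio total = 10. Expected counts: 190×2/10 = 38, 190×1/10 = 19, 190×2/10 = 38, 190×5/10 = 95.
χ² = (41−38)²/38 + (15−19)²/19 + (39−38)²/38 + (95−95)²/95
   = 0.2368 + 0.8421 + 0.0263 + 0.0000
Sum = 1.105
df = 3. Since 1.105 < 11.345, we do not reject H₀.

1.105; do not reject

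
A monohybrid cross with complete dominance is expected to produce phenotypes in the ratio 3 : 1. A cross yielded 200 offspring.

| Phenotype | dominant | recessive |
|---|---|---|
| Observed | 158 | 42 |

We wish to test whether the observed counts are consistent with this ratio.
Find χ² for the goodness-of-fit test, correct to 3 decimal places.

Ratio total = 4. Expected counts: 200×3/4 = 150, 200×1/4 = 50.
cat            O        E   (O−E)²/E
dominant     158      150     0.4267
recessive     42       50     1.2800
Sum = 1.707

1.707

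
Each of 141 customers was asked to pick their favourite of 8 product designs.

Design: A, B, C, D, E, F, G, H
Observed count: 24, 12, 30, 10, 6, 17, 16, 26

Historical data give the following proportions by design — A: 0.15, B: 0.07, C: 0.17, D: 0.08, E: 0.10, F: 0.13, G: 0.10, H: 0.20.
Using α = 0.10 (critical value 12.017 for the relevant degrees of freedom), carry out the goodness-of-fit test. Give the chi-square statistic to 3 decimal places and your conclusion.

7.683; do not reject

Expected counts E_i = n·p_i: 141×0.15 = 21.15, 141×0.07 = 9.87, 141×0.17 = 23.97, 141×0.08 = 11.28, 141×0.10 = 14.1, 141×0.13 = 18.33, 141×0.10 = 14.1, 141×0.20 = 28.2.
A: (24 − 21.15)²/21.15 = 8.1225/21.15 = 0.3840
B: (12 − 9.87)²/9.87 = 4.5369/9.87 = 0.4597
C: (30 − 23.97)²/23.97 = 36.3609/23.97 = 1.5169
D: (10 − 11.28)²/11.28 = 1.6384/11.28 = 0.1452
E: (6 − 14.1)²/14.1 = 65.61/14.1 = 4.6532
F: (17 − 18.33)²/18.33 = 1.7689/18.33 = 0.0965
G: (16 − 14.1)²/14.1 = 3.61/14.1 = 0.2560
H: (26 − 28.2)²/28.2 = 4.84/28.2 = 0.1716
Sum = 7.683
df = 7. Since 7.683 < 12.017, we do not reject H₀.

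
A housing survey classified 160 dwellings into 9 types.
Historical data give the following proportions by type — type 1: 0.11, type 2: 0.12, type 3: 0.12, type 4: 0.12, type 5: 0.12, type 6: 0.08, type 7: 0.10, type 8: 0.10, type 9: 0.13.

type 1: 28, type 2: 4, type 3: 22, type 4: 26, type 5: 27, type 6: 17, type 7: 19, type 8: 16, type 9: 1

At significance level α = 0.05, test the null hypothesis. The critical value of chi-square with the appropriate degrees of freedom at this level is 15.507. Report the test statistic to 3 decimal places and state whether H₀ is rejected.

44.953; reject

Expected counts E_i = n·p_i: 160×0.11 = 17.6, 160×0.12 = 19.2, 160×0.12 = 19.2, 160×0.12 = 19.2, 160×0.12 = 19.2, 160×0.08 = 12.8, 160×0.10 = 16, 160×0.10 = 16, 160×0.13 = 20.8.
type 1: (28 − 17.6)²/17.6 = 108.16/17.6 = 6.1455
type 2: (4 − 19.2)²/19.2 = 231.04/19.2 = 12.0333
type 3: (22 − 19.2)²/19.2 = 7.84/19.2 = 0.4083
type 4: (26 − 19.2)²/19.2 = 46.24/19.2 = 2.4083
type 5: (27 − 19.2)²/19.2 = 60.84/19.2 = 3.1688
type 6: (17 − 12.8)²/12.8 = 17.64/12.8 = 1.3781
type 7: (19 − 16)²/16 = 9/16 = 0.5625
type 8: (16 − 16)²/16 = 0/16 = 0.0000
type 9: (1 − 20.8)²/20.8 = 392.04/20.8 = 18.8481
Sum = 44.953
df = 8. Since 44.953 > 15.507, we reject H₀.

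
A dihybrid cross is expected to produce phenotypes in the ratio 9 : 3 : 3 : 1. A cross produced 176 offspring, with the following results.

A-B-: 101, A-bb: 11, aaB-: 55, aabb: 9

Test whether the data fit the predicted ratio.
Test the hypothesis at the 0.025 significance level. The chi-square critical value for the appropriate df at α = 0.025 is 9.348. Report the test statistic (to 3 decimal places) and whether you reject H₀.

Ratio total = 16. Expected counts: 176×9/16 = 99, 176×3/16 = 33, 176×3/16 = 33, 176×1/16 = 11.
A-B-: (101 − 99)²/99 = 4/99 = 0.0404
A-bb: (11 − 33)²/33 = 484/33 = 14.6667
aaB-: (55 − 33)²/33 = 484/33 = 14.6667
aabb: (9 − 11)²/11 = 4/11 = 0.3636
Sum = 29.737
df = 3. Since 29.737 > 9.348, we reject H₀.

29.737; reject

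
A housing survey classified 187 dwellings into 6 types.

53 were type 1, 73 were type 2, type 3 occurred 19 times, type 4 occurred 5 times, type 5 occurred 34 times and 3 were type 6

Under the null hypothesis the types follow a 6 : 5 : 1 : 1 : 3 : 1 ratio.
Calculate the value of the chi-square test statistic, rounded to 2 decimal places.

Ratio total = 17. Expected counts: 187×6/17 = 66, 187×5/17 = 55, 187×1/17 = 11, 187×1/17 = 11, 187×3/17 = 33, 187×1/17 = 11.
cat         O        E   (O−E)²/E
type 1     53       66      2.561
type 2     73       55      5.891
type 3     19       11      5.818
type 4      5       11      3.273
type 5     34       33      0.030
type 6      3       11      5.818
Sum = 23.39

23.39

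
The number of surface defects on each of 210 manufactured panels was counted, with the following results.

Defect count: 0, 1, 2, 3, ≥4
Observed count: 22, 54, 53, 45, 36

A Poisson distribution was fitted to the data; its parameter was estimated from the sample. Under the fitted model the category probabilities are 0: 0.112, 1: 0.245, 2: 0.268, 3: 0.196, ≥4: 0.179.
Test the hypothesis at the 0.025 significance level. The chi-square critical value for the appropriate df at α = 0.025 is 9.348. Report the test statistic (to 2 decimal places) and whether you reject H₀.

Expected counts E_i = n·p_i: 210×0.112 = 23.52, 210×0.245 = 51.45, 210×0.268 = 56.28, 210×0.196 = 41.16, 210×0.179 = 37.59.
0: (22 − 23.52)²/23.52 = 2.3104/23.52 = 0.098
1: (54 − 51.45)²/51.45 = 6.5025/51.45 = 0.126
2: (53 − 56.28)²/56.28 = 10.7584/56.28 = 0.191
3: (45 − 41.16)²/41.16 = 14.7456/41.16 = 0.358
≥4: (36 − 37.59)²/37.59 = 2.5281/37.59 = 0.067
Sum = 0.84
df = 3. Since 0.84 < 9.348, we do not reject H₀.

0.84; do not reject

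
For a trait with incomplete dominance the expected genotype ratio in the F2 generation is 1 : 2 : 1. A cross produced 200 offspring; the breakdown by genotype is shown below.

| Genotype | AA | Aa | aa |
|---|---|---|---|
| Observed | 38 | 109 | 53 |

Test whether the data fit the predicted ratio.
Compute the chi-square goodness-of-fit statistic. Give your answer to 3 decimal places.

Ratio total = 4. Expected counts: 200×1/4 = 50, 200×2/4 = 100, 200×1/4 = 50.
cat         O        E   (O−E)²/E
AA         38       50     2.8800
Aa        109      100     0.8100
aa         53       50     0.1800
Sum = 3.870

3.870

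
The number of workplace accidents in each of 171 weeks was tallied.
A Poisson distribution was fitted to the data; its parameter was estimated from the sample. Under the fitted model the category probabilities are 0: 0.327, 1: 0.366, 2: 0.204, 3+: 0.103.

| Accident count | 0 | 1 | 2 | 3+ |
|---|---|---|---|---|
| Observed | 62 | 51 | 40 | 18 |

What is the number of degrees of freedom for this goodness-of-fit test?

2

There are k = 4 categories and 1 parameter estimated from the data, so df = 4 − 1 − 1 = 2.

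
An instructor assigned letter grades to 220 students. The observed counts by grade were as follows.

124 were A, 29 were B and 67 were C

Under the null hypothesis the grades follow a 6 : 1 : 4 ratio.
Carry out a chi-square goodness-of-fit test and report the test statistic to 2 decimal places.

Ratio total = 11. Expected counts: 220×6/11 = 120, 220×1/11 = 20, 220×4/11 = 80.
χ² = (124−120)²/120 + (29−20)²/20 + (67−80)²/80
   = 0.133 + 4.050 + 2.113
Sum = 6.30

6.30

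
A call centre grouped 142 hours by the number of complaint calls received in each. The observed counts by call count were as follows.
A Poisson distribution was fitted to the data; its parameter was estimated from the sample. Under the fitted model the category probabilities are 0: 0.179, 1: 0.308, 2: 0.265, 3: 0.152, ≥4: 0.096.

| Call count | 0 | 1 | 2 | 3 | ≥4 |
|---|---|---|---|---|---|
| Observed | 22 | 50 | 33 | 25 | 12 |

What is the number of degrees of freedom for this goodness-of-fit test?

3

There are k = 5 categories and 1 parameter estimated from the data, so df = 5 − 1 − 1 = 3.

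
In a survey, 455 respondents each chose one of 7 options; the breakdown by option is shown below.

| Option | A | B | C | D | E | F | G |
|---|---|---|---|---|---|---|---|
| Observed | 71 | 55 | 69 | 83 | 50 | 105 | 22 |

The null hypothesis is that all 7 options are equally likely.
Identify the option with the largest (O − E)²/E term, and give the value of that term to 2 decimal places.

Expected count for each of the 7 categories: 455/7 = 65.
χ² = (71−65)²/65 + (55−65)²/65 + (69−65)²/65 + (83−65)²/65 + (50−65)²/65 + (105−65)²/65 + (22−65)²/65
   = 0.554 + 1.538 + 0.246 + 4.985 + 3.462 + 24.615 + 28.446
The largest term is for G: 28.45.

G, 28.45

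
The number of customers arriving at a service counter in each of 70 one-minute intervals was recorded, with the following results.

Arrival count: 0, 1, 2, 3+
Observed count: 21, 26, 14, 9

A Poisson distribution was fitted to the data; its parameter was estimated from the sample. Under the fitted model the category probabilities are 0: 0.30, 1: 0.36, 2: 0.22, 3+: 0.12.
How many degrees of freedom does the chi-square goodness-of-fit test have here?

There are k = 4 categories and 1 parameter estimated from the data, so df = 4 − 1 − 1 = 2.

2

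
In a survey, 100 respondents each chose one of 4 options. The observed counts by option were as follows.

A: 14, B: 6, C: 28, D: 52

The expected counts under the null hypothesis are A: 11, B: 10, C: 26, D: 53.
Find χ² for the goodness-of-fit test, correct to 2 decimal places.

2.59

cat         O        E   (O−E)²/E
A          14       11      0.818
B           6       10      1.600
C          28       26      0.154
D          52       53      0.019
Sum = 2.59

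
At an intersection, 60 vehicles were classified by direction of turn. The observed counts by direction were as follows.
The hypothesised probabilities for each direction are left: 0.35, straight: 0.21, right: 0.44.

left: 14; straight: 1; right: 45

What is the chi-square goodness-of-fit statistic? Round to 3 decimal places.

Expected counts E_i = n·p_i: 60×0.35 = 21, 60×0.21 = 12.6, 60×0.44 = 26.4.
cat           O        E   (O−E)²/E
left         14       21     2.3333
straight      1     12.6    10.6794
right        45     26.4    13.1045
Sum = 26.117

26.117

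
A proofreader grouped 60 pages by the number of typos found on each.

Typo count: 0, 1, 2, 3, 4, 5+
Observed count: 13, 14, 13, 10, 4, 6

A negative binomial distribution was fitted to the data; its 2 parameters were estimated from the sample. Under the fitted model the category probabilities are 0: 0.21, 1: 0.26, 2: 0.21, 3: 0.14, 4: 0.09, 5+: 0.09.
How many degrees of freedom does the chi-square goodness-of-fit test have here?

There are k = 6 categories and 2 parameters estimated from the data, so df = 6 − 1 − 2 = 3.

3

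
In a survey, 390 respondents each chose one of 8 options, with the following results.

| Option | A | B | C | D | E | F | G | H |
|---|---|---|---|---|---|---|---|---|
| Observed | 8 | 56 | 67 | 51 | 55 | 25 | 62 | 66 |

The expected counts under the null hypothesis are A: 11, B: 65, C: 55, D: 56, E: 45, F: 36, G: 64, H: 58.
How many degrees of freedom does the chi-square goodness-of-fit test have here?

7

There are k = 8 categories and no parameters were estimated from the data, so df = 8 − 1 = 7.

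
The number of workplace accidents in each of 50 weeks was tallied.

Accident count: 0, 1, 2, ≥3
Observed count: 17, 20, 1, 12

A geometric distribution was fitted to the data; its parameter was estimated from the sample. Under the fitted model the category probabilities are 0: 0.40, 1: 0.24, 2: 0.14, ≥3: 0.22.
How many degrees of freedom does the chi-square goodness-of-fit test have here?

2

There are k = 4 categories and 1 parameter estimated from the data, so df = 4 − 1 − 1 = 2.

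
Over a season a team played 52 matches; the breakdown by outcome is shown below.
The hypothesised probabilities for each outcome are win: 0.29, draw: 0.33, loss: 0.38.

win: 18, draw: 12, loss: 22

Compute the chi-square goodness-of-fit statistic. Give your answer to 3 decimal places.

2.371

Expected counts E_i = n·p_i: 52×0.29 = 15.08, 52×0.33 = 17.16, 52×0.38 = 19.76.
win: (18 − 15.08)²/15.08 = 8.5264/15.08 = 0.5654
draw: (12 − 17.16)²/17.16 = 26.6256/17.16 = 1.5516
loss: (22 − 19.76)²/19.76 = 5.0176/19.76 = 0.2539
Sum = 2.371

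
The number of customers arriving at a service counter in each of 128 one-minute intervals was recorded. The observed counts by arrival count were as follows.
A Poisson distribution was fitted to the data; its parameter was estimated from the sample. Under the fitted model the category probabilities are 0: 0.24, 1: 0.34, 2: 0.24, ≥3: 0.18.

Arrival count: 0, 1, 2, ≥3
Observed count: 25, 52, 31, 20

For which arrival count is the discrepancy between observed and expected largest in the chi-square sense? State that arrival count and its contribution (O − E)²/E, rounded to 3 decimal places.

1, 1.652

Expected counts E_i = n·p_i: 128×0.24 = 30.72, 128×0.34 = 43.52, 128×0.24 = 30.72, 128×0.18 = 23.04.
0: (25 − 30.72)²/30.72 = 32.7184/30.72 = 1.0651
1: (52 − 43.52)²/43.52 = 71.9104/43.52 = 1.6524
2: (31 − 30.72)²/30.72 = 0.0784/30.72 = 0.0026
≥3: (20 − 23.04)²/23.04 = 9.2416/23.04 = 0.4011
The largest term is for 1: 1.652.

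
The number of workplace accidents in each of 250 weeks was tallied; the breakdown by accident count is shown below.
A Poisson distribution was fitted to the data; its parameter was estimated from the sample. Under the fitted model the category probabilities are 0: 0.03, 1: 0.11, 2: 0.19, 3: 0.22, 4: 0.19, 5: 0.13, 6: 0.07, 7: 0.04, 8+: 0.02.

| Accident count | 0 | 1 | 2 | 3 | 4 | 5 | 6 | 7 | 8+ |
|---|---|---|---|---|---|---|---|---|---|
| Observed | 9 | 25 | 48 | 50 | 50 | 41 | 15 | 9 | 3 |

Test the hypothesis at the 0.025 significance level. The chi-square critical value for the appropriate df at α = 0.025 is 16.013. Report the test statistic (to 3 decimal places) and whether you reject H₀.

Expected counts E_i = n·p_i: 250×0.03 = 7.5, 250×0.11 = 27.5, 250×0.19 = 47.5, 250×0.22 = 55, 250×0.19 = 47.5, 250×0.13 = 32.5, 250×0.07 = 17.5, 250×0.04 = 10, 250×0.02 = 5.
χ² = (9−7.5)²/7.5 + (25−27.5)²/27.5 + (48−47.5)²/47.5 + (50−55)²/55 + (50−47.5)²/47.5 + (41−32.5)²/32.5 + (15−17.5)²/17.5 + (9−10)²/10 + (3−5)²/5
   = 0.3000 + 0.2273 + 0.0053 + 0.4545 + 0.1316 + 2.2231 + 0.3571 + 0.1000 + 0.8000
Sum = 4.599
df = 7. Since 4.599 < 16.013, we do not reject H₀.

4.599; do not reject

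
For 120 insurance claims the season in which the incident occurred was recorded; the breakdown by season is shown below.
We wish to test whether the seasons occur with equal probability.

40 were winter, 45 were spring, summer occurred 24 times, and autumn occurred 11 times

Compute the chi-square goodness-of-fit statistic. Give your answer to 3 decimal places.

24.067

Expected count for each of the 4 categories: 120/4 = 30.
χ² = (40−30)²/30 + (45−30)²/30 + (24−30)²/30 + (11−30)²/30
   = 3.3333 + 7.5000 + 1.2000 + 12.0333
Sum = 24.067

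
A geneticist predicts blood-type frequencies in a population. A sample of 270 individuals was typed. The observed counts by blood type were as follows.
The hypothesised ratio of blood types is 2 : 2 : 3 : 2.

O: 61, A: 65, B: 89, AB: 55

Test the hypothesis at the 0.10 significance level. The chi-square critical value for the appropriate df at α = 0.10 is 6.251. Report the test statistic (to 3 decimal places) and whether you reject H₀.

0.861; do not reject

Ratio total = 9. Expected counts: 270×2/9 = 60, 270×2/9 = 60, 270×3/9 = 90, 270×2/9 = 60.
cat         O        E   (O−E)²/E
O          61       60     0.0167
A          65       60     0.4167
B          89       90     0.0111
AB         55       60     0.4167
Sum = 0.861
df = 3. Since 0.861 < 6.251, we do not reject H₀.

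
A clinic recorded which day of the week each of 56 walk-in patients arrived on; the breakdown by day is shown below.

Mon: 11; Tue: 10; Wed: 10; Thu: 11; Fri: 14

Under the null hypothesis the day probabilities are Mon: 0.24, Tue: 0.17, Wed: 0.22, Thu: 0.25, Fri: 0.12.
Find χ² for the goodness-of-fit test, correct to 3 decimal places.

Expected counts E_i = n·p_i: 56×0.24 = 13.44, 56×0.17 = 9.52, 56×0.22 = 12.32, 56×0.25 = 14, 56×0.12 = 6.72.
Mon: (11 − 13.44)²/13.44 = 5.9536/13.44 = 0.4430
Tue: (10 − 9.52)²/9.52 = 0.2304/9.52 = 0.0242
Wed: (10 − 12.32)²/12.32 = 5.3824/12.32 = 0.4369
Thu: (11 − 14)²/14 = 9/14 = 0.6429
Fri: (14 − 6.72)²/6.72 = 52.9984/6.72 = 7.8867
Sum = 9.434

9.434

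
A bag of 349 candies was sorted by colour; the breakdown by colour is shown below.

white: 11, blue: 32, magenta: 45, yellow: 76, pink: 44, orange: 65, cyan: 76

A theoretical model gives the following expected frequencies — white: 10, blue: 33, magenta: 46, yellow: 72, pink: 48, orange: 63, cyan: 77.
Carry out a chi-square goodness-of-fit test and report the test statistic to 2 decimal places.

white: (11 − 10)²/10 = 1/10 = 0.100
blue: (32 − 33)²/33 = 1/33 = 0.030
magenta: (45 − 46)²/46 = 1/46 = 0.022
yellow: (76 − 72)²/72 = 16/72 = 0.222
pink: (44 − 48)²/48 = 16/48 = 0.333
orange: (65 − 63)²/63 = 4/63 = 0.063
cyan: (76 − 77)²/77 = 1/77 = 0.013
Sum = 0.78

0.78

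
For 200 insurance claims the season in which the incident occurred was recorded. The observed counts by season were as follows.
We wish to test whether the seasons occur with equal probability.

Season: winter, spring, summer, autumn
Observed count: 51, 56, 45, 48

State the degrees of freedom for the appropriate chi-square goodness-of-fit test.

3

There are k = 4 categories and no parameters were estimated from the data, so df = 4 − 1 = 3.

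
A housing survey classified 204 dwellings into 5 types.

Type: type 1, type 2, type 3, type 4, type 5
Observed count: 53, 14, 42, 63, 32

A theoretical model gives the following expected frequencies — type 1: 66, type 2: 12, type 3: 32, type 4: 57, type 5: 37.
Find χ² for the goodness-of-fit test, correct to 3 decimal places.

7.326

type 1: (53 − 66)²/66 = 169/66 = 2.5606
type 2: (14 − 12)²/12 = 4/12 = 0.3333
type 3: (42 − 32)²/32 = 100/32 = 3.1250
type 4: (63 − 57)²/57 = 36/57 = 0.6316
type 5: (32 − 37)²/37 = 25/37 = 0.6757
Sum = 7.326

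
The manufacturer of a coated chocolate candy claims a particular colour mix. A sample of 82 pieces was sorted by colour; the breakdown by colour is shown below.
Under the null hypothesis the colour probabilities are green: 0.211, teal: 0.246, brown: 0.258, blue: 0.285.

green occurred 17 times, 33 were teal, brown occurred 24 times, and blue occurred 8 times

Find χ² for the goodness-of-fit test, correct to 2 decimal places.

18.65

Expected counts E_i = n·p_i: 82×0.211 = 17.302, 82×0.246 = 20.172, 82×0.258 = 21.156, 82×0.285 = 23.37.
cat         O        E   (O−E)²/E
green      17   17.302      0.005
teal       33   20.172      8.158
brown      24   21.156      0.382
blue        8    23.37     10.109
Sum = 18.65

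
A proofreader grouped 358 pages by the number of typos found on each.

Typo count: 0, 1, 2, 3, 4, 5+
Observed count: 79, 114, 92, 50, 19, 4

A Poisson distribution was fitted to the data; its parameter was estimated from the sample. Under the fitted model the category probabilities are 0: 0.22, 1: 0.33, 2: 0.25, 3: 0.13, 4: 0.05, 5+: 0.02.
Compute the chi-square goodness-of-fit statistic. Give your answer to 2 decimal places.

1.94

Expected counts E_i = n·p_i: 358×0.22 = 78.76, 358×0.33 = 118.14, 358×0.25 = 89.5, 358×0.13 = 46.54, 358×0.05 = 17.9, 358×0.02 = 7.16.
cat         O        E   (O−E)²/E
0          79    78.76      0.001
1         114   118.14      0.145
2          92     89.5      0.070
3          50    46.54      0.257
4          19     17.9      0.068
5+          4     7.16      1.395
Sum = 1.94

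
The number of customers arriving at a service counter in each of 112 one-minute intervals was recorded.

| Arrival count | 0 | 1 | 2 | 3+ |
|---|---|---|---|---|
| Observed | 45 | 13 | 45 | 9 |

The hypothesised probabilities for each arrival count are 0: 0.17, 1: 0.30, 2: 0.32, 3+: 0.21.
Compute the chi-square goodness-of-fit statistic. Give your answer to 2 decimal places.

59.33

Expected counts E_i = n·p_i: 112×0.17 = 19.04, 112×0.30 = 33.6, 112×0.32 = 35.84, 112×0.21 = 23.52.
cat         O        E   (O−E)²/E
0          45    19.04     35.395
1          13     33.6     12.630
2          45    35.84      2.341
3+          9    23.52      8.964
Sum = 59.33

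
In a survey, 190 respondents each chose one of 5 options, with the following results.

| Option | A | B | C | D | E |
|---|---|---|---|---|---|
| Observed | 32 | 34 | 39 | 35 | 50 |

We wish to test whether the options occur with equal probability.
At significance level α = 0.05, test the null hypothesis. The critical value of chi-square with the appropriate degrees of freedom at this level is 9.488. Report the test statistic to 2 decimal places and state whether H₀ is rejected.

5.42; do not reject

Under H₀ each category has probability 1/5, so each expected count is 190/5 = 38.
cat         O        E   (O−E)²/E
A          32       38      0.947
B          34       38      0.421
C          39       38      0.026
D          35       38      0.237
E          50       38      3.789
Sum = 5.42
df = 4. Since 5.42 < 9.488, we do not reject H₀.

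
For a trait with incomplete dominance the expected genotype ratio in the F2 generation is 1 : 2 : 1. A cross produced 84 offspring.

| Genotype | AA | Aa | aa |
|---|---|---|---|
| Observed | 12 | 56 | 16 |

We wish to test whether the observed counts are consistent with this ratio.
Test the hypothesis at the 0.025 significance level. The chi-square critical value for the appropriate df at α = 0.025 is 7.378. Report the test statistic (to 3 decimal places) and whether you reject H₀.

9.714; reject

Ratio total = 4. Expected counts: 84×1/4 = 21, 84×2/4 = 42, 84×1/4 = 21.
AA: (12 − 21)²/21 = 81/21 = 3.8571
Aa: (56 − 42)²/42 = 196/42 = 4.6667
aa: (16 − 21)²/21 = 25/21 = 1.1905
Sum = 9.714
df = 2. Since 9.714 > 7.378, we reject H₀.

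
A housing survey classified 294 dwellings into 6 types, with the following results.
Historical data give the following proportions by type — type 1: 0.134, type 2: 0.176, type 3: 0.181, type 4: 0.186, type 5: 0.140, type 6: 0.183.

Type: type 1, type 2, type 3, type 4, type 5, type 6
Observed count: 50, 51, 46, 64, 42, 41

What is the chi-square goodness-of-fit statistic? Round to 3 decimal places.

Expected counts E_i = n·p_i: 294×0.134 = 39.396, 294×0.176 = 51.744, 294×0.181 = 53.214, 294×0.186 = 54.684, 294×0.140 = 41.16, 294×0.183 = 53.802.
type 1: (50 − 39.396)²/39.396 = 112.444816/39.396 = 2.8542
type 2: (51 − 51.744)²/51.744 = 0.553536/51.744 = 0.0107
type 3: (46 − 53.214)²/53.214 = 52.041796/53.214 = 0.9780
type 4: (64 − 54.684)²/54.684 = 86.787856/54.684 = 1.5871
type 5: (42 − 41.16)²/41.16 = 0.7056/41.16 = 0.0171
type 6: (41 − 53.802)²/53.802 = 163.891204/53.802 = 3.0462
Sum = 8.493

8.493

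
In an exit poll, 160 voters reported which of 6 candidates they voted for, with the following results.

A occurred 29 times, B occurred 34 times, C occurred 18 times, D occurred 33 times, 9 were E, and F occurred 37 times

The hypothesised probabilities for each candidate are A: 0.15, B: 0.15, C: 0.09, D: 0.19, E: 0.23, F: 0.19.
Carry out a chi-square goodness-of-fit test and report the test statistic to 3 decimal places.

28.765

Expected counts E_i = n·p_i: 160×0.15 = 24, 160×0.15 = 24, 160×0.09 = 14.4, 160×0.19 = 30.4, 160×0.23 = 36.8, 160×0.19 = 30.4.
A: (29 − 24)²/24 = 25/24 = 1.0417
B: (34 − 24)²/24 = 100/24 = 4.1667
C: (18 − 14.4)²/14.4 = 12.96/14.4 = 0.9000
D: (33 − 30.4)²/30.4 = 6.76/30.4 = 0.2224
E: (9 − 36.8)²/36.8 = 772.84/36.8 = 21.0011
F: (37 − 30.4)²/30.4 = 43.56/30.4 = 1.4329
Sum = 28.765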